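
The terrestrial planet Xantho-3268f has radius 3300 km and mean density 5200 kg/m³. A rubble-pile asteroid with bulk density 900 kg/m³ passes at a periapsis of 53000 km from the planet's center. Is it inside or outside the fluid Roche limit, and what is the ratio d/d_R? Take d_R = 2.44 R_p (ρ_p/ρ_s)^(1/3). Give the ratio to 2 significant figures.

outside; d/d_R ≈ 3.7

d_R = 2.44 × (3300 km) × (5200/900)^(1/3) = 14450 km
d/d_R = (53000) / (14450) = 3.7
Since d/d_R > 1, the body is outside the Roche limit.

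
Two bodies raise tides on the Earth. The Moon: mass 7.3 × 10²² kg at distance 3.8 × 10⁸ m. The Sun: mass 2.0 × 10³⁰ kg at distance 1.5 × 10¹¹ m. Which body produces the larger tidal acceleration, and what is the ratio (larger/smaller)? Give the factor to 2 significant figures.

The Moon, by a factor of ≈ 2.2

Tidal stretch scales as M/d³; compute that for each body.
The Moon: (7.3 × 10²²) / (3.8 × 10⁸)³ = 1.330 × 10⁻³
The Sun: (2.0 × 10³⁰) / (1.5 × 10¹¹)³ = 5.926 × 10⁻⁴
Ratio (larger/smaller) = 2.2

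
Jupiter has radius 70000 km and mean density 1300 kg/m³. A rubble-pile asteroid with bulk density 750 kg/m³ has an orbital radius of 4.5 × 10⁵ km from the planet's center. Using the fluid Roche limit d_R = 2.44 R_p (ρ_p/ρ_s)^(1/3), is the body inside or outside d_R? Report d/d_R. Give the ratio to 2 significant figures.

outside; d/d_R ≈ 2.2

d_R = 2.44 × (70000 km) × (1300/750)^(1/3) = 2.052 × 10⁵ km
d/d_R = (4.5 × 10⁵) / (2.052 × 10⁵) = 2.2
Since d/d_R > 1, the body is outside the Roche limit.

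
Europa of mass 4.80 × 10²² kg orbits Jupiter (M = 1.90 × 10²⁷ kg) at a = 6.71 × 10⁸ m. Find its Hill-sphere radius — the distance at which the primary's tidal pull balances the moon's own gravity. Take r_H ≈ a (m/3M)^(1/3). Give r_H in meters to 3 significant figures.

r_H ≈ a (m/3M)^(1/3)
    = (6.71 × 10⁸) × (4.80 × 10²² / (3 × 1.90 × 10²⁷))^(1/3)
    = 1.37 × 10⁷ m

1.37 × 10⁷ m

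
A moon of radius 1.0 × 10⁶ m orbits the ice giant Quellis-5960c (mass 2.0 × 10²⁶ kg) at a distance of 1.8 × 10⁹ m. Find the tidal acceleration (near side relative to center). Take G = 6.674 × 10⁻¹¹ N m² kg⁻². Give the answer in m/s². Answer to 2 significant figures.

Δa = 2GMr/d³
   = 2 × (6.674 × 10⁻¹¹) × (2.0 × 10²⁶) × (1.0 × 10⁶) / (1.8 × 10⁹)³
   = 4.6 × 10⁻⁶ m/s²

4.6 × 10⁻⁶ m/s²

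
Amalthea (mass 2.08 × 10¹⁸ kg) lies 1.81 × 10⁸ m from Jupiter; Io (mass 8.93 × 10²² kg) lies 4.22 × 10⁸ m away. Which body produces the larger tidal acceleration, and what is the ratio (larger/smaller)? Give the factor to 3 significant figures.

Io, by a factor of ≈ 3390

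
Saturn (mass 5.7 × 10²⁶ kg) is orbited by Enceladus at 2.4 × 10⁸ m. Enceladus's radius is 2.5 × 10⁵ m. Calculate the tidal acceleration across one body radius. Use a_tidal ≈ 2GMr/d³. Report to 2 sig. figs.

Differencing GM/(d−r)² and GM/d² to first order in r/d gives 2GMr/d³.
a_tidal = 2GMr/d³
        = 2 × (6.674 × 10⁻¹¹) × (5.7 × 10²⁶) × (2.5 × 10⁵) / (2.4 × 10⁸)³
        = 1.4 × 10⁻³ m/s²

1.4 × 10⁻³ m/s²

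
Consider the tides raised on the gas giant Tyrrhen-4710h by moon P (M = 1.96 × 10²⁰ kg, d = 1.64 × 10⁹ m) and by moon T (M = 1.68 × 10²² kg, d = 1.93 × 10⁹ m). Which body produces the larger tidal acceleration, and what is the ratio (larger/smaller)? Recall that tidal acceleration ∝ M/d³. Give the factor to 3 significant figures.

Compare M/d³ for the two perturbers:
Moon P: (1.96 × 10²⁰) / (1.64 × 10⁹)³ = 4.443 × 10⁻⁸
Moon T: (1.68 × 10²²) / (1.93 × 10⁹)³ = 2.337 × 10⁻⁶
Ratio (larger/smaller) = 52.6

Moon T, by a factor of ≈ 52.6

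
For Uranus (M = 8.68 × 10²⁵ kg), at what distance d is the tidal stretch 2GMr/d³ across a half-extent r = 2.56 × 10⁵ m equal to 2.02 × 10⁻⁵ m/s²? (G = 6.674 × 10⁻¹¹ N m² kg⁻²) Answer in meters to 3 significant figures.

5.28 × 10⁸ m

2GMr/d³ = a_tidal  ⇒  d = (2GMr / a_tidal)^(1/3)
d = (2 × 6.674×10⁻¹¹ × (8.68 × 10²⁵) × (2.56 × 10⁵) / (2.02 × 10⁻⁵))^(1/3)
  = 5.28 × 10⁸ m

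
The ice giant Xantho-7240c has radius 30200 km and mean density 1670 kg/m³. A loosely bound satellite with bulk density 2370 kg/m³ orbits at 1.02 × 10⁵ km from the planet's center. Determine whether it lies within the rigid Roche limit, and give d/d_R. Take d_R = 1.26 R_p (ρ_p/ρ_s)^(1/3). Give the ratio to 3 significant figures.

d_R = 1.26 × (30200 km) × (1670/2370)^(1/3) = 33860 km
d/d_R = (1.02 × 10⁵) / (33860) = 3.01
Since d/d_R > 1, the body is outside the Roche limit.

outside; d/d_R ≈ 3.01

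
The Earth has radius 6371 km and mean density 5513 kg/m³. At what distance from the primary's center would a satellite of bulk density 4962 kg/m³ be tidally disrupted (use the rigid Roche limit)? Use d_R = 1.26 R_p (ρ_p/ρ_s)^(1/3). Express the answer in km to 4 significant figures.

8314 km

d_R = 1.26 × 6371 km × (5513/4962)^(1/3)
    = 8314 km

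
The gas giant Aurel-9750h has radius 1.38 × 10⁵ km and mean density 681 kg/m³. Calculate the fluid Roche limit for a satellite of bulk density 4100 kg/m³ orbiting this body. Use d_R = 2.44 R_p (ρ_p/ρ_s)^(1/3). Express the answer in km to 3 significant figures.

d_R = 2.44 × 1.38 × 10⁵ km × (681/4100)^(1/3)
    = 1.85 × 10⁵ km

1.85 × 10⁵ km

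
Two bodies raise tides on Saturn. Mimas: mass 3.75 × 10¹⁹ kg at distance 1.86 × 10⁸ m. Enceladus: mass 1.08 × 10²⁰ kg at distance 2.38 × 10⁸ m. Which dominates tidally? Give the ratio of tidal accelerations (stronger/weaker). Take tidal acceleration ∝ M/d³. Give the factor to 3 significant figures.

Enceladus, by a factor of ≈ 1.37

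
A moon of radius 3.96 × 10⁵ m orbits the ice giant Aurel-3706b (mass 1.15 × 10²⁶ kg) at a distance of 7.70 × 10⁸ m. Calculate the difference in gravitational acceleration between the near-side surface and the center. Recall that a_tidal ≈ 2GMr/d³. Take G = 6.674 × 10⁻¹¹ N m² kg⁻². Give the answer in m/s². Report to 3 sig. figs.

1.33 × 10⁻⁵ m/s²

Δa = 2GMr/d³
   = 2 × (6.674 × 10⁻¹¹) × (1.15 × 10²⁶) × (3.96 × 10⁵) / (7.70 × 10⁸)³
   = 1.33 × 10⁻⁵ m/s²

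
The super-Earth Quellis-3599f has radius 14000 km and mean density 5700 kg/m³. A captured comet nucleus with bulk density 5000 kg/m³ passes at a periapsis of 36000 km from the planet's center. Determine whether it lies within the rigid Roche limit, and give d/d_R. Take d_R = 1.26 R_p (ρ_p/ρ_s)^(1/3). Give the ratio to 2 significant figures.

d_R = 1.26 × (14000 km) × (5700/5000)^(1/3) = 18430 km
d/d_R = (36000) / (18430) = 2.0
Since d/d_R > 1, the body is outside the Roche limit.

outside; d/d_R ≈ 2.0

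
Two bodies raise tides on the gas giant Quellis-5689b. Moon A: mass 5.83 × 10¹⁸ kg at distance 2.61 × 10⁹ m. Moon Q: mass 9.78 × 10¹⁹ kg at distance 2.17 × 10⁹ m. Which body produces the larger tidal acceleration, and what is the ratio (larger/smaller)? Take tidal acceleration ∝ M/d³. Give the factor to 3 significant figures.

Tidal stretch scales as M/d³; compute that for each body.
Moon A: (5.83 × 10¹⁸) / (2.61 × 10⁹)³ = 3.279 × 10⁻¹⁰
Moon Q: (9.78 × 10¹⁹) / (2.17 × 10⁹)³ = 9.571 × 10⁻⁹
Ratio (larger/smaller) = 29.2

Moon Q, by a factor of ≈ 29.2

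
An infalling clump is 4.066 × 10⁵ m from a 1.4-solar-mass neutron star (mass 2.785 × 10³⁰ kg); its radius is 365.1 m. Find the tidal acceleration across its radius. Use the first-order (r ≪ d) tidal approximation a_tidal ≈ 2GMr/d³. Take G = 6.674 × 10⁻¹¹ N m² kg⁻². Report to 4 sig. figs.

2.019 × 10⁶ m/s²

a_tidal = 2GMr/d³
        = 2 × (6.674 × 10⁻¹¹) × (2.785 × 10³⁰) × (365.1) / (4.066 × 10⁵)³
        = 2.019 × 10⁶ m/s²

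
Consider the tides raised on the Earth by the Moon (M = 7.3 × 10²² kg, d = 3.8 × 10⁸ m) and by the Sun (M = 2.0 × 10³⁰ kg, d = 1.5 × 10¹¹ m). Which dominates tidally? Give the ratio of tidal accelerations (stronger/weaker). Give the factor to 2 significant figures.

The Moon, by a factor of ≈ 2.2

Tidal stretch scales as M/d³; compute that for each body.
The Moon: (7.3 × 10²²) / (3.8 × 10⁸)³ = 1.330 × 10⁻³
The Sun: (2.0 × 10³⁰) / (1.5 × 10¹¹)³ = 5.926 × 10⁻⁴
Ratio (larger/smaller) = 2.2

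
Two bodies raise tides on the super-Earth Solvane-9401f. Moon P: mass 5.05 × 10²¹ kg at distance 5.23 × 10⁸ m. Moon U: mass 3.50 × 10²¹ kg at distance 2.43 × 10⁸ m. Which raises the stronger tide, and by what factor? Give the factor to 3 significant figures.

Moon U, by a factor of ≈ 6.91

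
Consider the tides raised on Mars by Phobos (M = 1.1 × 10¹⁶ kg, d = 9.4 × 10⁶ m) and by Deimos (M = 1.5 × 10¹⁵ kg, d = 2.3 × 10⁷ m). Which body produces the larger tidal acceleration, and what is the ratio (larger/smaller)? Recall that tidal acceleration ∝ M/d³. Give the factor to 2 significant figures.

The tide-raising term goes as M/d³ (the gradient of a 1/d² field).
Phobos: (1.1 × 10¹⁶) / (9.4 × 10⁶)³ = 1.324 × 10⁻⁵
Deimos: (1.5 × 10¹⁵) / (2.3 × 10⁷)³ = 1.233 × 10⁻⁷
Ratio (larger/smaller) = 110

Phobos, by a factor of ≈ 110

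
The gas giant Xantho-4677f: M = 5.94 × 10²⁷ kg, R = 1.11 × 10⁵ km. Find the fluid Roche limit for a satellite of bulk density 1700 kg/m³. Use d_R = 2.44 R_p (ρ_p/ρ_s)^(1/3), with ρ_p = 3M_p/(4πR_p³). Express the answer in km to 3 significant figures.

2.30 × 10⁵ km

ρ_p = 3M_p/(4πR_p³) = 3 × (5.94 × 10²⁷) / (4π × (1.11 × 10⁸ m)³) = 1040 kg/m³
d_R = 2.44 × 1.11 × 10⁵ km × (1040/1700)^(1/3)
    = 2.30 × 10⁵ km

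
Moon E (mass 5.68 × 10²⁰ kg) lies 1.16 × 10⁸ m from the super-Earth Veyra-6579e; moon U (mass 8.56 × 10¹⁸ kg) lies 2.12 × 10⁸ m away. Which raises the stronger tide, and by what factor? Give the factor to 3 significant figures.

Tidal stretch scales as M/d³; compute that for each body.
Moon E: (5.68 × 10²⁰) / (1.16 × 10⁸)³ = 3.639 × 10⁻⁴
Moon U: (8.56 × 10¹⁸) / (2.12 × 10⁸)³ = 8.984 × 10⁻⁷
Ratio (larger/smaller) = 405

Moon E, by a factor of ≈ 405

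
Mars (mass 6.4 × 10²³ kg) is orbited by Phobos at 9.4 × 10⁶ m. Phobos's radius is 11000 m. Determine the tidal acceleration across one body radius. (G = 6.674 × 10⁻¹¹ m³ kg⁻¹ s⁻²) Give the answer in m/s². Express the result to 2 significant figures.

1.1 × 10⁻³ m/s²

a_tidal = 2GMr/d³
        = 2 × (6.674 × 10⁻¹¹) × (6.4 × 10²³) × (11000) / (9.4 × 10⁶)³
        = 1.1 × 10⁻³ m/s²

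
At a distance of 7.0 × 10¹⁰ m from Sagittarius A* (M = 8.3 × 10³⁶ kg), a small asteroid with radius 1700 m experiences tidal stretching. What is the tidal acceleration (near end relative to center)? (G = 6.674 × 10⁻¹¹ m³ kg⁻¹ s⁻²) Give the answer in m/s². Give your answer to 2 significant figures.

Δa = 2GMr/d³
   = 2 × (6.674 × 10⁻¹¹) × (8.3 × 10³⁶) × (1700) / (7.0 × 10¹⁰)³
   = 5.5 × 10⁻³ m/s²

5.5 × 10⁻³ m/s²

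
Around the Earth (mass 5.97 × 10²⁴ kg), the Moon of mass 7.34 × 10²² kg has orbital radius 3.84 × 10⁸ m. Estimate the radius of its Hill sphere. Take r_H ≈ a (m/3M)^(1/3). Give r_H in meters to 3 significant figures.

r_H ≈ a (m/3M)^(1/3)
    = (3.84 × 10⁸) × (7.34 × 10²² / (3 × 5.97 × 10²⁴))^(1/3)
    = 6.15 × 10⁷ m

6.15 × 10⁷ m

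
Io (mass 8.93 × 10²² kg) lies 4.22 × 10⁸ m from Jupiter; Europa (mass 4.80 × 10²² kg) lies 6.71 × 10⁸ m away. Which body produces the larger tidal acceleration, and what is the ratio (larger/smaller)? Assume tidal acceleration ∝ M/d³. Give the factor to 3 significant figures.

Io, by a factor of ≈ 7.48

Tidal acceleration ∝ M/d³, so compare M/d³ for each.
Io: (8.93 × 10²²) / (4.22 × 10⁸)³ = 1.188 × 10⁻³
Europa: (4.80 × 10²²) / (6.71 × 10⁸)³ = 1.589 × 10⁻⁴
Ratio (larger/smaller) = 7.48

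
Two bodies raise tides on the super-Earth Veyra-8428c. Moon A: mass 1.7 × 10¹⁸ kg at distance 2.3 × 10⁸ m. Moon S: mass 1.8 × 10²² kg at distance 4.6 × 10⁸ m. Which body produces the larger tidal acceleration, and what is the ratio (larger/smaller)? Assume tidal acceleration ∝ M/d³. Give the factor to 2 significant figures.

Moon S, by a factor of ≈ 1300

Tidal acceleration ∝ M/d³, so compare M/d³ for each.
Moon A: (1.7 × 10¹⁸) / (2.3 × 10⁸)³ = 1.397 × 10⁻⁷
Moon S: (1.8 × 10²²) / (4.6 × 10⁸)³ = 1.849 × 10⁻⁴
Ratio (larger/smaller) = 1300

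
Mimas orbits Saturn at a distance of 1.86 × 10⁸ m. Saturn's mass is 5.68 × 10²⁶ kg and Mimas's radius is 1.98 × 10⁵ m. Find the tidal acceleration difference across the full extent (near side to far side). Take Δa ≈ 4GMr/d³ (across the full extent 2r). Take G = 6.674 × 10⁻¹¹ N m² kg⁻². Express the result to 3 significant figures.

Δa = 4GMr/d³
   = 4 × (6.674 × 10⁻¹¹) × (5.68 × 10²⁶) × (1.98 × 10⁵) / (1.86 × 10⁸)³
   = 4.67 × 10⁻³ m/s²

4.67 × 10⁻³ m/s²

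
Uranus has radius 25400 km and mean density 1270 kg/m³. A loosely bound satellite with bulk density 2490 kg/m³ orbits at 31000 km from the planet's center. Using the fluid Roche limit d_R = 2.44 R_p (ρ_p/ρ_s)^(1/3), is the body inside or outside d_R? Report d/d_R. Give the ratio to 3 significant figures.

inside; d/d_R ≈ 0.626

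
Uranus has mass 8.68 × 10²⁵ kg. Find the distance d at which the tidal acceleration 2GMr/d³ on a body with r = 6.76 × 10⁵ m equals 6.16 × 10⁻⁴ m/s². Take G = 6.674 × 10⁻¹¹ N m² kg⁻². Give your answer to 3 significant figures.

2GMr/d³ = a_tidal  ⇒  d = (2GMr / a_tidal)^(1/3)
d = (2 × 6.674×10⁻¹¹ × (8.68 × 10²⁵) × (6.76 × 10⁵) / (6.16 × 10⁻⁴))^(1/3)
  = 2.33 × 10⁸ m

2.33 × 10⁸ m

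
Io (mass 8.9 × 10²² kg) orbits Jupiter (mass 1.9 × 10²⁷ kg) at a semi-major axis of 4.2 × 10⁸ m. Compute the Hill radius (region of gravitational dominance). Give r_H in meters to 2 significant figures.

r_H ≈ a (m/3M)^(1/3)
    = (4.2 × 10⁸) × (8.9 × 10²² / (3 × 1.9 × 10²⁷))^(1/3)
    = 1.0 × 10⁷ m

1.0 × 10⁷ m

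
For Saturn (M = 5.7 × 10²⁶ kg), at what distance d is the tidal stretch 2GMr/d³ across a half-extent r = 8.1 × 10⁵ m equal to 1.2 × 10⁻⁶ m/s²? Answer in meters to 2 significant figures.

3.7 × 10⁹ m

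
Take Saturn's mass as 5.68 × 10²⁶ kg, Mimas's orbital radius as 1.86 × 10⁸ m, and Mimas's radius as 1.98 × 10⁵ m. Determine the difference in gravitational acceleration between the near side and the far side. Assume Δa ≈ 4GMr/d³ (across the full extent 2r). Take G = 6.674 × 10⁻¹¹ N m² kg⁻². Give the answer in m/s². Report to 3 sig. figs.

4.67 × 10⁻³ m/s²

Δa = 4GMr/d³
   = 4 × (6.674 × 10⁻¹¹) × (5.68 × 10²⁶) × (1.98 × 10⁵) / (1.86 × 10⁸)³
   = 4.67 × 10⁻³ m/s²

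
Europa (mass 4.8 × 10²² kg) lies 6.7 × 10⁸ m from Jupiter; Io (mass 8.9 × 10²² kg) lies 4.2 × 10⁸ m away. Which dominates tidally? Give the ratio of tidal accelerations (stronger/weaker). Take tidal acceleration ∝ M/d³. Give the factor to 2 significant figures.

Compare M/d³ for the two perturbers:
Europa: (4.8 × 10²²) / (6.7 × 10⁸)³ = 1.596 × 10⁻⁴
Io: (8.9 × 10²²) / (4.2 × 10⁸)³ = 1.201 × 10⁻³
Ratio (larger/smaller) = 7.5

Io, by a factor of ≈ 7.5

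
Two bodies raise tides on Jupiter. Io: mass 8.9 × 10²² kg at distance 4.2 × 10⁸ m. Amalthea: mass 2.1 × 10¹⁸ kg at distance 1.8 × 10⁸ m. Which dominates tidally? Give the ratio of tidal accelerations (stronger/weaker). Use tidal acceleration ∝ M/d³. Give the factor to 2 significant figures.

Compare M/d³ for the two perturbers:
Io: (8.9 × 10²²) / (4.2 × 10⁸)³ = 1.201 × 10⁻³
Amalthea: (2.1 × 10¹⁸) / (1.8 × 10⁸)³ = 3.601 × 10⁻⁷
Ratio (larger/smaller) = 3300

Io, by a factor of ≈ 3300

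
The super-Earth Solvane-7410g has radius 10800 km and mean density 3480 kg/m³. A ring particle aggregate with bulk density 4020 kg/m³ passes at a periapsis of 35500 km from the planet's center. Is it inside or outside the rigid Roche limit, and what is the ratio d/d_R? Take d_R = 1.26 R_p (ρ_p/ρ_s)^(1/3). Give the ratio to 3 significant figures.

d_R = 1.26 × (10800 km) × (3480/4020)^(1/3) = 12970 km
d/d_R = (35500) / (12970) = 2.74
Since d/d_R > 1, the body is outside the Roche limit.

outside; d/d_R ≈ 2.74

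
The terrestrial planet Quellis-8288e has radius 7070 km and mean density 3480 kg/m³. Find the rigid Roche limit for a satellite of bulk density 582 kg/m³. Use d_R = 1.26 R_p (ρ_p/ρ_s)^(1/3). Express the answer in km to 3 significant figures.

d_R = 1.26 × 7070 km × (3480/582)^(1/3)
    = 16200 km

16200 km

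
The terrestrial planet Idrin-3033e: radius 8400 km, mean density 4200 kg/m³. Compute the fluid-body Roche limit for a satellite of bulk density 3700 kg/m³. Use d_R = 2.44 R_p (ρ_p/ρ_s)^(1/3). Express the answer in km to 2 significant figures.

21000 km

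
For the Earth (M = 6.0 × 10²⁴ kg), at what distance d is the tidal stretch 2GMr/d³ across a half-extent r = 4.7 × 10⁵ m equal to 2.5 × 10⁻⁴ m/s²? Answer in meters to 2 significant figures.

2GMr/d³ = a_tidal  ⇒  d = (2GMr / a_tidal)^(1/3)
d = (2 × 6.674×10⁻¹¹ × (6.0 × 10²⁴) × (4.7 × 10⁵) / (2.5 × 10⁻⁴))^(1/3)
  = 1.1 × 10⁸ m

1.1 × 10⁸ m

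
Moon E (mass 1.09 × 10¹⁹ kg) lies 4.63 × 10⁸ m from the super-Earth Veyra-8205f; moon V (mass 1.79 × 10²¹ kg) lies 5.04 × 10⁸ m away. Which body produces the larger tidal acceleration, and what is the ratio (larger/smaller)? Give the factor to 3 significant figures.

Tidal acceleration ∝ M/d³, so compare M/d³ for each.
Moon E: (1.09 × 10¹⁹) / (4.63 × 10⁸)³ = 1.098 × 10⁻⁷
Moon V: (1.79 × 10²¹) / (5.04 × 10⁸)³ = 1.398 × 10⁻⁵
Ratio (larger/smaller) = 127

Moon V, by a factor of ≈ 127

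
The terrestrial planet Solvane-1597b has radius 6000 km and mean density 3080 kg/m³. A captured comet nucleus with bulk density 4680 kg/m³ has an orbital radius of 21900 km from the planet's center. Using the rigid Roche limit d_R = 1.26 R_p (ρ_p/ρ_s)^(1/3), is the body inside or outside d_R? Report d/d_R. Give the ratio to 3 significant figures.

outside; d/d_R ≈ 3.33

d_R = 1.26 × (6000 km) × (3080/4680)^(1/3) = 6576 km
d/d_R = (21900) / (6576) = 3.33
Since d/d_R > 1, the body is outside the Roche limit.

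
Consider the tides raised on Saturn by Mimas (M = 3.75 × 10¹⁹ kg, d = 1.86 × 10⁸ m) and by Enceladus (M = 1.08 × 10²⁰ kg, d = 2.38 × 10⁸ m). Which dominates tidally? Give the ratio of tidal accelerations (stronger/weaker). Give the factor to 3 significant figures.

Tidal acceleration ∝ M/d³, so compare M/d³ for each.
Mimas: (3.75 × 10¹⁹) / (1.86 × 10⁸)³ = 5.828 × 10⁻⁶
Enceladus: (1.08 × 10²⁰) / (2.38 × 10⁸)³ = 8.011 × 10⁻⁶
Ratio (larger/smaller) = 1.37

Enceladus, by a factor of ≈ 1.37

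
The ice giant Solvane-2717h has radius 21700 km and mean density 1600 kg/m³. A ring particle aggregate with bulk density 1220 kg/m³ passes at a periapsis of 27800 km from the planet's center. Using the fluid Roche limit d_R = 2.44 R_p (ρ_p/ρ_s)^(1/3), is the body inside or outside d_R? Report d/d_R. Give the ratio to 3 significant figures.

inside; d/d_R ≈ 0.480

d_R = 2.44 × (21700 km) × (1600/1220)^(1/3) = 57960 km
d/d_R = (27800) / (57960) = 0.480
Since d/d_R < 1, the body is inside the Roche limit.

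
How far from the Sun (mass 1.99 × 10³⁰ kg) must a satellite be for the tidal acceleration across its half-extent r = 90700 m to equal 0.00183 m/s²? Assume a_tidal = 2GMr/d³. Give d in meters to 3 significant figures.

2GMr/d³ = a_tidal  ⇒  d = (2GMr / a_tidal)^(1/3)
d = (2 × 6.674×10⁻¹¹ × (1.99 × 10³⁰) × (90700) / (0.00183))^(1/3)
  = 2.36 × 10⁹ m

2.36 × 10⁹ m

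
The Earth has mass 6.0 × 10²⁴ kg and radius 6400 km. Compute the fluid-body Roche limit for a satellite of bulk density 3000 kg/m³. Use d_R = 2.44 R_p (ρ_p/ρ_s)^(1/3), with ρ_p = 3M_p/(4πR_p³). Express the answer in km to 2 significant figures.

19000 km

ρ_p = 3M_p/(4πR_p³) = 3 × (6.0 × 10²⁴) / (4π × (6.4 × 10⁶ m)³) = 5500 kg/m³
d_R = 2.44 × 6400 km × (5500/3000)^(1/3)
    = 19000 km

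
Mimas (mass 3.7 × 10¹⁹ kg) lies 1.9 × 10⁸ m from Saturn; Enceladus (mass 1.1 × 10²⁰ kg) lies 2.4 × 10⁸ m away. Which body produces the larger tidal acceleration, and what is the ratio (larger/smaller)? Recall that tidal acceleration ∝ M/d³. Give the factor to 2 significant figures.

Tidal stretch scales as M/d³; compute that for each body.
Mimas: (3.7 × 10¹⁹) / (1.9 × 10⁸)³ = 5.394 × 10⁻⁶
Enceladus: (1.1 × 10²⁰) / (2.4 × 10⁸)³ = 7.957 × 10⁻⁶
Ratio (larger/smaller) = 1.5

Enceladus, by a factor of ≈ 1.5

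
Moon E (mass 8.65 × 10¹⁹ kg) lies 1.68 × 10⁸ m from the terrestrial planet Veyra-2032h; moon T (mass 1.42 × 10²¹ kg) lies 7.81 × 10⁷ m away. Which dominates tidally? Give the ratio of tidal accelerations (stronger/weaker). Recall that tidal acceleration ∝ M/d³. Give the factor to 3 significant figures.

The tide-raising term goes as M/d³ (the gradient of a 1/d² field).
Moon E: (8.65 × 10¹⁹) / (1.68 × 10⁸)³ = 1.824 × 10⁻⁵
Moon T: (1.42 × 10²¹) / (7.81 × 10⁷)³ = 2.981 × 10⁻³
Ratio (larger/smaller) = 163

Moon T, by a factor of ≈ 163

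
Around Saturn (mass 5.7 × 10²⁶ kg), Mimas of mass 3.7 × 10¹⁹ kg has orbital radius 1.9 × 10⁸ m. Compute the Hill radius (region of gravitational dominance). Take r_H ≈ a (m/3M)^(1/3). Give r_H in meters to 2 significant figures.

5.3 × 10⁵ m

r_H ≈ a (m/3M)^(1/3)
    = (1.9 × 10⁸) × (3.7 × 10¹⁹ / (3 × 5.7 × 10²⁶))^(1/3)
    = 5.3 × 10⁵ m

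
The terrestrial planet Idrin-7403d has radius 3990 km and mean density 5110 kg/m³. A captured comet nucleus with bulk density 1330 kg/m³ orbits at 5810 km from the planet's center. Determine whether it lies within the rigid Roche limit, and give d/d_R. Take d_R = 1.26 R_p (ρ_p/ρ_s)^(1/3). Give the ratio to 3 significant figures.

d_R = 1.26 × (3990 km) × (5110/1330)^(1/3) = 7874 km
d/d_R = (5810) / (7874) = 0.738
Since d/d_R < 1, the body is inside the Roche limit.

inside; d/d_R ≈ 0.738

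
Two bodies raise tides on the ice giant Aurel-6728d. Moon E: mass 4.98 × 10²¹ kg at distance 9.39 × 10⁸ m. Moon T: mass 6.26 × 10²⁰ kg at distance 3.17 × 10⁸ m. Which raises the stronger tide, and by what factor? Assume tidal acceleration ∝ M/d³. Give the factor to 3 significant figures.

Moon T, by a factor of ≈ 3.27

Tidal stretch scales as M/d³; compute that for each body.
Moon E: (4.98 × 10²¹) / (9.39 × 10⁸)³ = 6.015 × 10⁻⁶
Moon T: (6.26 × 10²⁰) / (3.17 × 10⁸)³ = 1.965 × 10⁻⁵
Ratio (larger/smaller) = 3.27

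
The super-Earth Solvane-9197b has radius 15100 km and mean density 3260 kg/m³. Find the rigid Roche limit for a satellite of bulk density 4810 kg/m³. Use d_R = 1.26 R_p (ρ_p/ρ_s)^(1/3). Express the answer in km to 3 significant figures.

d_R = 1.26 × 15100 km × (3260/4810)^(1/3)
    = 16700 km

16700 km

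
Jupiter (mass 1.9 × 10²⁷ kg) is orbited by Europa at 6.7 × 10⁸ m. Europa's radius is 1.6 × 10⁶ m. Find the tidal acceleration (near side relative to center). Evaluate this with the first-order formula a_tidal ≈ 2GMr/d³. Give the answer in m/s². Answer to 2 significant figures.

Since r ≪ d, expand the inverse-square field across one radius to get the leading 2GMr/d³ term.
Δa = 2GMr/d³
   = 2 × (6.674 × 10⁻¹¹) × (1.9 × 10²⁷) × (1.6 × 10⁶) / (6.7 × 10⁸)³
   = 1.3 × 10⁻³ m/s²

1.3 × 10⁻³ m/s²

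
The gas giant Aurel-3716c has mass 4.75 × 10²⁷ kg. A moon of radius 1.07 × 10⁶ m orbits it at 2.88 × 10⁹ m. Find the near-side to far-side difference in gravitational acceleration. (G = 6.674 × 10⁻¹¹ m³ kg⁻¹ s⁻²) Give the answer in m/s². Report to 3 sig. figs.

Δa = 4GMr/d³
   = 4 × (6.674 × 10⁻¹¹) × (4.75 × 10²⁷) × (1.07 × 10⁶) / (2.88 × 10⁹)³
   = 5.68 × 10⁻⁵ m/s²

5.68 × 10⁻⁵ m/s²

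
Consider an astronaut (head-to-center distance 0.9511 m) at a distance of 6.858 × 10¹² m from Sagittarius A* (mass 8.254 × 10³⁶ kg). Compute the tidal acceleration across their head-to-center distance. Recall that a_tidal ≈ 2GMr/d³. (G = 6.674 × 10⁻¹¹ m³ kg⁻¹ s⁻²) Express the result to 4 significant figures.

Since r ≪ d, expand the inverse-square field across one radius to get the leading 2GMr/d³ term.
a_tidal = 2GMr/d³
        = 2 × (6.674 × 10⁻¹¹) × (8.254 × 10³⁶) × (0.9511) / (6.858 × 10¹²)³
        = 3.249 × 10⁻¹² m/s²

3.249 × 10⁻¹² m/s²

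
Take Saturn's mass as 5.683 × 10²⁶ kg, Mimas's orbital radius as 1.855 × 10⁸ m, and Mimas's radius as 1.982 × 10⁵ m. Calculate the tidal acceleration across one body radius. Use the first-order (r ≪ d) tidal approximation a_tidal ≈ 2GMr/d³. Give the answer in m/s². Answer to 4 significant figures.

Δg = 2GMr/d³
   = 2 × (6.674 × 10⁻¹¹) × (5.683 × 10²⁶) × (1.982 × 10⁵) / (1.855 × 10⁸)³
   = 2.355 × 10⁻³ m/s²

2.355 × 10⁻³ m/s²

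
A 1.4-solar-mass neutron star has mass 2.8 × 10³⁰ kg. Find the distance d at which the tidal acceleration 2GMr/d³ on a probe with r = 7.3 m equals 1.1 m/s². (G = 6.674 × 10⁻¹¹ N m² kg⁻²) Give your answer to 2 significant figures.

1.4 × 10⁷ m

2GMr/d³ = a_tidal  ⇒  d = (2GMr / a_tidal)^(1/3)
d = (2 × 6.674×10⁻¹¹ × (2.8 × 10³⁰) × (7.3) / (1.1))^(1/3)
  = 1.4 × 10⁷ m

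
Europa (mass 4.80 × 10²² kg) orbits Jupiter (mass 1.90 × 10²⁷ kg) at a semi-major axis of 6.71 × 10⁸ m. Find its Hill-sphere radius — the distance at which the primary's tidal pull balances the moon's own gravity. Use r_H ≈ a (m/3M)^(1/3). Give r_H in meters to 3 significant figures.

1.37 × 10⁷ m

r_H ≈ a (m/3M)^(1/3)
    = (6.71 × 10⁸) × (4.80 × 10²² / (3 × 1.90 × 10²⁷))^(1/3)
    = 1.37 × 10⁷ m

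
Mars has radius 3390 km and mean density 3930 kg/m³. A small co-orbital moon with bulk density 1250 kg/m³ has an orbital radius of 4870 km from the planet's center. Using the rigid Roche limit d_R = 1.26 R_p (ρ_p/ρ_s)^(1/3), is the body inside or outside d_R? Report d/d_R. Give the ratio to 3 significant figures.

inside; d/d_R ≈ 0.778

d_R = 1.26 × (3390 km) × (3930/1250)^(1/3) = 6257 km
d/d_R = (4870) / (6257) = 0.778
Since d/d_R < 1, the body is inside the Roche limit.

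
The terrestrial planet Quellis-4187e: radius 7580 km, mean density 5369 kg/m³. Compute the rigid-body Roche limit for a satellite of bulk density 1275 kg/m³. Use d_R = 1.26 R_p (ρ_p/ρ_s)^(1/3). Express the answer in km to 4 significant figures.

15420 km

d_R = 1.26 × 7580 km × (5369/1275)^(1/3)
    = 15420 km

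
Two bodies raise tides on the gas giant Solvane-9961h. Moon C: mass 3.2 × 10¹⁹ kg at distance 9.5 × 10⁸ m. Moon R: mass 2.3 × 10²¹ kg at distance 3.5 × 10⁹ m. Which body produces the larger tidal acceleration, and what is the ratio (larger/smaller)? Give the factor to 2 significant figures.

Moon R, by a factor of ≈ 1.4

Compare M/d³ for the two perturbers:
Moon C: (3.2 × 10¹⁹) / (9.5 × 10⁸)³ = 3.732 × 10⁻⁸
Moon R: (2.3 × 10²¹) / (3.5 × 10⁹)³ = 5.364 × 10⁻⁸
Ratio (larger/smaller) = 1.4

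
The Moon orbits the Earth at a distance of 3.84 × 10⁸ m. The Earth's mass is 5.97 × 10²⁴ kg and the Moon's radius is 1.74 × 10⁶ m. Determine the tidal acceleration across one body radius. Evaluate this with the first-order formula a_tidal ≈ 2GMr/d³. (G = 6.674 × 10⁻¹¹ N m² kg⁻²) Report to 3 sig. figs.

2.45 × 10⁻⁵ m/s²

Since r ≪ d, expand the inverse-square field across one radius to get the leading 2GMr/d³ term.
Δg = 2GMr/d³
   = 2 × (6.674 × 10⁻¹¹) × (5.97 × 10²⁴) × (1.74 × 10⁶) / (3.84 × 10⁸)³
   = 2.45 × 10⁻⁵ m/s²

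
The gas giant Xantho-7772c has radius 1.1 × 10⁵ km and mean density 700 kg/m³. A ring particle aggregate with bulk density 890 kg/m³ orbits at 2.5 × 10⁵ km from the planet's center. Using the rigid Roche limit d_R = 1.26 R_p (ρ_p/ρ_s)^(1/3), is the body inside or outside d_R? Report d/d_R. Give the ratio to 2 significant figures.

outside; d/d_R ≈ 2.0

d_R = 1.26 × (1.1 × 10⁵ km) × (700/890)^(1/3) = 1.279 × 10⁵ km
d/d_R = (2.5 × 10⁵) / (1.279 × 10⁵) = 2.0
Since d/d_R > 1, the body is outside the Roche limit.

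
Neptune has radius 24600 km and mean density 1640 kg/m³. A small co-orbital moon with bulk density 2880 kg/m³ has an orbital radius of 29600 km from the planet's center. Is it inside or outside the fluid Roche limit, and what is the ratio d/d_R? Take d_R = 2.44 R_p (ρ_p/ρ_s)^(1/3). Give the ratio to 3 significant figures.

inside; d/d_R ≈ 0.595

d_R = 2.44 × (24600 km) × (1640/2880)^(1/3) = 49750 km
d/d_R = (29600) / (49750) = 0.595
Since d/d_R < 1, the body is inside the Roche limit.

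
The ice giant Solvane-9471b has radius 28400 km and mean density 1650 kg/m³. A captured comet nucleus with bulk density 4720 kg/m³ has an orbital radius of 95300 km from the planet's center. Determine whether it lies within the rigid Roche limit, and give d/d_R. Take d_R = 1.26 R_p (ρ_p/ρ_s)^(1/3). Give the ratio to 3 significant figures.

outside; d/d_R ≈ 3.78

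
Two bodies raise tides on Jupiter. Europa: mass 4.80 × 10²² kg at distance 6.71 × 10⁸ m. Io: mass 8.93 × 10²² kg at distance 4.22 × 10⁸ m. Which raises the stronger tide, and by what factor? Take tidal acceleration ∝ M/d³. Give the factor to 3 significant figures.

The tide-raising term goes as M/d³ (the gradient of a 1/d² field).
Europa: (4.80 × 10²²) / (6.71 × 10⁸)³ = 1.589 × 10⁻⁴
Io: (8.93 × 10²²) / (4.22 × 10⁸)³ = 1.188 × 10⁻³
Ratio (larger/smaller) = 7.48

Io, by a factor of ≈ 7.48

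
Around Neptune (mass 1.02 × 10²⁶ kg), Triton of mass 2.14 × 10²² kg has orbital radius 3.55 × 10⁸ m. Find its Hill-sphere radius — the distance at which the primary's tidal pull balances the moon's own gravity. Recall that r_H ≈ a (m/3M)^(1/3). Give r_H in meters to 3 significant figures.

r_H ≈ a (m/3M)^(1/3)
    = (3.55 × 10⁸) × (2.14 × 10²² / (3 × 1.02 × 10²⁶))^(1/3)
    = 1.46 × 10⁷ m

1.46 × 10⁷ m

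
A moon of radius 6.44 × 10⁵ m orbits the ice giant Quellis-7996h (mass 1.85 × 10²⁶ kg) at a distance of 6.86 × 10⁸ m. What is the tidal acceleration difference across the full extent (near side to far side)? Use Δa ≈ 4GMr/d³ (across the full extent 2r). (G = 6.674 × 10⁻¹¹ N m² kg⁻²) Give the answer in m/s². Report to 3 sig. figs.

a_tidal = 4GMr/d³
        = 4 × (6.674 × 10⁻¹¹) × (1.85 × 10²⁶) × (6.44 × 10⁵) / (6.86 × 10⁸)³
        = 9.85 × 10⁻⁵ m/s²

9.85 × 10⁻⁵ m/s²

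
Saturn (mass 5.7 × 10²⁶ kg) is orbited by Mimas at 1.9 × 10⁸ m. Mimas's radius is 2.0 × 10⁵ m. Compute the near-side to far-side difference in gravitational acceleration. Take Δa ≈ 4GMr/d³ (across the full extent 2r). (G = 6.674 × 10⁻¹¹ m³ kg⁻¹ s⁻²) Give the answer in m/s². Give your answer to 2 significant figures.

4.4 × 10⁻³ m/s²

The field gradient is 2GM/d³; across the full diameter 2r the difference is 4GMr/d³.
a_tidal = 4GMr/d³
        = 4 × (6.674 × 10⁻¹¹) × (5.7 × 10²⁶) × (2.0 × 10⁵) / (1.9 × 10⁸)³
        = 4.4 × 10⁻³ m/s²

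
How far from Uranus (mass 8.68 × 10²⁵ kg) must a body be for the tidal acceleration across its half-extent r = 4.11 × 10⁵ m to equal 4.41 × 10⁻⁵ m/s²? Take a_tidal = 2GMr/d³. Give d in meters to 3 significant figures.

4.76 × 10⁸ m

2GMr/d³ = a_tidal  ⇒  d = (2GMr / a_tidal)^(1/3)
d = (2 × 6.674×10⁻¹¹ × (8.68 × 10²⁵) × (4.11 × 10⁵) / (4.41 × 10⁻⁵))^(1/3)
  = 4.76 × 10⁸ m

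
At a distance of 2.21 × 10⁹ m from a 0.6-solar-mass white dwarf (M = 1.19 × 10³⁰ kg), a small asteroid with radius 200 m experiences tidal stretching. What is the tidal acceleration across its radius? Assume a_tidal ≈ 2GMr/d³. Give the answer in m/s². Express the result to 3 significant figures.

2.94 × 10⁻⁶ m/s²

a_tidal = 2GMr/d³
        = 2 × (6.674 × 10⁻¹¹) × (1.19 × 10³⁰) × (200) / (2.21 × 10⁹)³
        = 2.94 × 10⁻⁶ m/s²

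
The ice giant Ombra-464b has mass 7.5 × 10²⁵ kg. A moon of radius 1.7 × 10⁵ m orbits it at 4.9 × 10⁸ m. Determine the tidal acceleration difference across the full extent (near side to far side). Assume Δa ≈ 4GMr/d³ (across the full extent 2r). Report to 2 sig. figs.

The field gradient is 2GM/d³; across the full diameter 2r the difference is 4GMr/d³.
Δg = 4GMr/d³
   = 4 × (6.674 × 10⁻¹¹) × (7.5 × 10²⁵) × (1.7 × 10⁵) / (4.9 × 10⁸)³
   = 2.9 × 10⁻⁵ m/s²

2.9 × 10⁻⁵ m/s²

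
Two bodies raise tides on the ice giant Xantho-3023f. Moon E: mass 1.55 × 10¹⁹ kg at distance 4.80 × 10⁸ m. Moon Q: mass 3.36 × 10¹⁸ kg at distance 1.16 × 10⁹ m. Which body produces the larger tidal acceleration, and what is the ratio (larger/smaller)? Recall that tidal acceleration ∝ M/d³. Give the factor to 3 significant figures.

Moon E, by a factor of ≈ 65.1

The tide-raising term goes as M/d³ (the gradient of a 1/d² field).
Moon E: (1.55 × 10¹⁹) / (4.80 × 10⁸)³ = 1.402 × 10⁻⁷
Moon Q: (3.36 × 10¹⁸) / (1.16 × 10⁹)³ = 2.153 × 10⁻⁹
Ratio (larger/smaller) = 65.1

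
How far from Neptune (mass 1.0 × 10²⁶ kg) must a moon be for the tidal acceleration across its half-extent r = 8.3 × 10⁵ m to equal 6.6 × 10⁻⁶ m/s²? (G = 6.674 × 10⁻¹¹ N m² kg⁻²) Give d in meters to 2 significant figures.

1.2 × 10⁹ m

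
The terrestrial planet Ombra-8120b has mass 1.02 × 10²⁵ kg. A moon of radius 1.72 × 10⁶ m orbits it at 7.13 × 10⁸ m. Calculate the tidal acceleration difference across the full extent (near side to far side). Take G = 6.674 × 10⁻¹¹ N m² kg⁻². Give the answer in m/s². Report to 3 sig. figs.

1.29 × 10⁻⁵ m/s²

Δa = 4GMr/d³
   = 4 × (6.674 × 10⁻¹¹) × (1.02 × 10²⁵) × (1.72 × 10⁶) / (7.13 × 10⁸)³
   = 1.29 × 10⁻⁵ m/s²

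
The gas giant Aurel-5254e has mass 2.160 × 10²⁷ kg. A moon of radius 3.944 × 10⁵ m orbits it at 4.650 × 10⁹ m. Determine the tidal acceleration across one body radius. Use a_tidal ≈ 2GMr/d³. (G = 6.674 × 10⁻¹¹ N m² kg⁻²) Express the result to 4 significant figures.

Δa = 2GMr/d³
   = 2 × (6.674 × 10⁻¹¹) × (2.160 × 10²⁷) × (3.944 × 10⁵) / (4.650 × 10⁹)³
   = 1.131 × 10⁻⁶ m/s²

1.131 × 10⁻⁶ m/s²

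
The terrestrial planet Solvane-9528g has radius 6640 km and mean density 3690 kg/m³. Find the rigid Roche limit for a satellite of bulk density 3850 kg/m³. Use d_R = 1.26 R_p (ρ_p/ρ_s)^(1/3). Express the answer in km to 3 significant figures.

8250 km

d_R = 1.26 × 6640 km × (3690/3850)^(1/3)
    = 8250 km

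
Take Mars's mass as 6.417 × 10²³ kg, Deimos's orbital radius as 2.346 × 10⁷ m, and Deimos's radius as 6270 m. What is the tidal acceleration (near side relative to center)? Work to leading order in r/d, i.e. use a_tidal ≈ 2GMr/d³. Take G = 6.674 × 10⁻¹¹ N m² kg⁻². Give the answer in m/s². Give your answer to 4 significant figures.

Δg = 2GMr/d³
   = 2 × (6.674 × 10⁻¹¹) × (6.417 × 10²³) × (6270) / (2.346 × 10⁷)³
   = 4.159 × 10⁻⁵ m/s²

4.159 × 10⁻⁵ m/s²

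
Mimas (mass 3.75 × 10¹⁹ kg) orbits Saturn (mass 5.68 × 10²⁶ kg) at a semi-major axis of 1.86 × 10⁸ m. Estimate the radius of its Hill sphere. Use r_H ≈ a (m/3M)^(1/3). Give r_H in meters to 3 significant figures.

r_H ≈ a (m/3M)^(1/3)
    = (1.86 × 10⁸) × (3.75 × 10¹⁹ / (3 × 5.68 × 10²⁶))^(1/3)
    = 5.21 × 10⁵ m

5.21 × 10⁵ m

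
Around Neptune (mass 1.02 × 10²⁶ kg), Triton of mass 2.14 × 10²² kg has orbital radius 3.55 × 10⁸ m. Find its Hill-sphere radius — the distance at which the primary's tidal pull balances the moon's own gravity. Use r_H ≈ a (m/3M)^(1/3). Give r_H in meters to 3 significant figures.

r_H ≈ a (m/3M)^(1/3)
    = (3.55 × 10⁸) × (2.14 × 10²² / (3 × 1.02 × 10²⁶))^(1/3)
    = 1.46 × 10⁷ m

1.46 × 10⁷ m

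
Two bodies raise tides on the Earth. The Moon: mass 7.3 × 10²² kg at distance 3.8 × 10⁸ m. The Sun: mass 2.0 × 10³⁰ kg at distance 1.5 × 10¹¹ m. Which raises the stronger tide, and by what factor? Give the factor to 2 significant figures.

The Moon, by a factor of ≈ 2.2

Compare M/d³ for the two perturbers:
The Moon: (7.3 × 10²²) / (3.8 × 10⁸)³ = 1.330 × 10⁻³
The Sun: (2.0 × 10³⁰) / (1.5 × 10¹¹)³ = 5.926 × 10⁻⁴
Ratio (larger/smaller) = 2.2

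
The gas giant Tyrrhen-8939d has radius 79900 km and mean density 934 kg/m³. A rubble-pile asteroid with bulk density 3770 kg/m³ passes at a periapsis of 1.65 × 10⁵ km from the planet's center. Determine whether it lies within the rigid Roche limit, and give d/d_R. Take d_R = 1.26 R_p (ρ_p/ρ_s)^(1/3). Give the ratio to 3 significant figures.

d_R = 1.26 × (79900 km) × (934/3770)^(1/3) = 63230 km
d/d_R = (1.65 × 10⁵) / (63230) = 2.61
Since d/d_R > 1, the body is outside the Roche limit.

outside; d/d_R ≈ 2.61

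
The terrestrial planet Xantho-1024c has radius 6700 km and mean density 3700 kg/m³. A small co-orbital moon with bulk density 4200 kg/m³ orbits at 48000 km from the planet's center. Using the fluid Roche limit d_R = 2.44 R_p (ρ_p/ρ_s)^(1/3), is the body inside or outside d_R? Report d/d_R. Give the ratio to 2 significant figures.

outside; d/d_R ≈ 3.1

d_R = 2.44 × (6700 km) × (3700/4200)^(1/3) = 15670 km
d/d_R = (48000) / (15670) = 3.1
Since d/d_R > 1, the body is outside the Roche limit.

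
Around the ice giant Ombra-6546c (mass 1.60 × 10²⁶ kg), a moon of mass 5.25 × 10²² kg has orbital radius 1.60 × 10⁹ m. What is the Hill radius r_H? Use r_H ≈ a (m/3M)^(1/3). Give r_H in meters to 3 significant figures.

r_H ≈ a (m/3M)^(1/3)
    = (1.60 × 10⁹) × (5.25 × 10²² / (3 × 1.60 × 10²⁶))^(1/3)
    = 7.65 × 10⁷ m

7.65 × 10⁷ m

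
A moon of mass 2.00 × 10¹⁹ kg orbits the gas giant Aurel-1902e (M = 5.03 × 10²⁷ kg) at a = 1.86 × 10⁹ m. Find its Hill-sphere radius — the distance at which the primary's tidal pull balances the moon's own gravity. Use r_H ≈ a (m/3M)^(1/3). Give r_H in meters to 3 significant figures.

r_H ≈ a (m/3M)^(1/3)
    = (1.86 × 10⁹) × (2.00 × 10¹⁹ / (3 × 5.03 × 10²⁷))^(1/3)
    = 2.04 × 10⁶ m

2.04 × 10⁶ m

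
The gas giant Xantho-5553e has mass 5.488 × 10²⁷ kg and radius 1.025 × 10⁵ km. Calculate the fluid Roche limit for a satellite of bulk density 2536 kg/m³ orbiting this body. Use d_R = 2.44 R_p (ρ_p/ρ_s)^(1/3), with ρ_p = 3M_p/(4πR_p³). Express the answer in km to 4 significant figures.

ρ_p = 3M_p/(4πR_p³) = 3 × (5.488 × 10²⁷) / (4π × (1.025 × 10⁸ m)³) = 1217 kg/m³
d_R = 2.44 × 1.025 × 10⁵ km × (1217/2536)^(1/3)
    = 1.958 × 10⁵ km

1.958 × 10⁵ km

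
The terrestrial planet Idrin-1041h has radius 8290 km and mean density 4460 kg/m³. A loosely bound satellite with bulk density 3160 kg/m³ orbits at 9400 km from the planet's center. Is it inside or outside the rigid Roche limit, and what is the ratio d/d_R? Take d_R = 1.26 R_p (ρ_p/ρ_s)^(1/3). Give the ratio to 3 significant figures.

d_R = 1.26 × (8290 km) × (4460/3160)^(1/3) = 11720 km
d/d_R = (9400) / (11720) = 0.802
Since d/d_R < 1, the body is inside the Roche limit.

inside; d/d_R ≈ 0.802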